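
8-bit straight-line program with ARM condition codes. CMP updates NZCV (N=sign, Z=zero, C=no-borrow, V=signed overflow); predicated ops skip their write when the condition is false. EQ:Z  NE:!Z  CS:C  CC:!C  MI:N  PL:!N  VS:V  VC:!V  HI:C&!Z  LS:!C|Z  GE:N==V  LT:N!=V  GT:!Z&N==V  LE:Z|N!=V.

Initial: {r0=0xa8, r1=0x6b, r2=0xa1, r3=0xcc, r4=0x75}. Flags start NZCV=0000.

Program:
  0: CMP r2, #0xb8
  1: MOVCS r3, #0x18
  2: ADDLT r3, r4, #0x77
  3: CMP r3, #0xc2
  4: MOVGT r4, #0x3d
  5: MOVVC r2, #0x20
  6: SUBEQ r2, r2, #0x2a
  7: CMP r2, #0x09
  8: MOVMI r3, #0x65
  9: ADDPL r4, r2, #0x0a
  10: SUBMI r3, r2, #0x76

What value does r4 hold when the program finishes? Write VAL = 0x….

VAL = 0x2a

0: ✓ CMP  NZCV=1000
1: · MOVCS
2: ✓ ADDLT  r3←0xec
3: ✓ CMP  NZCV=0010
4: ✓ MOVGT  r4←0x3d
5: ✓ MOVVC  r2←0x20
6: · SUBEQ
7: ✓ CMP  NZCV=0010
8: · MOVMI
9: ✓ ADDPL  r4←0x2a
10: · SUBMI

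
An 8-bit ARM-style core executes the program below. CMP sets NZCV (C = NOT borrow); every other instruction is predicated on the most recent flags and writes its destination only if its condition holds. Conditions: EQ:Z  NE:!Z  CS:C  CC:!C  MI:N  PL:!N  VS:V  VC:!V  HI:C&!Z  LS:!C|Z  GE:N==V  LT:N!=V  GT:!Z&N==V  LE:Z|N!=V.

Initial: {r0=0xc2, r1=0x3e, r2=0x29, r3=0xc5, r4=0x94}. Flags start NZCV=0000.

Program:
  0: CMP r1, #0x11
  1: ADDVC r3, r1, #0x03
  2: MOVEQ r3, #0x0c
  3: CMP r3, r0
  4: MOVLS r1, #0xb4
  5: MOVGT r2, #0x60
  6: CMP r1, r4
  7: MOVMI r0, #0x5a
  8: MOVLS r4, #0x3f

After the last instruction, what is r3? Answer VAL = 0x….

0: ✓ CMP  NZCV=0010
1: ✓ ADDVC  r3←0x41
2: · MOVEQ
3: ✓ CMP  NZCV=0000
4: ✓ MOVLS  r1←0xb4
5: ✓ MOVGT  r2←0x60
6: ✓ CMP  NZCV=0010
7: · MOVMI
8: · MOVLS

VAL = 0x41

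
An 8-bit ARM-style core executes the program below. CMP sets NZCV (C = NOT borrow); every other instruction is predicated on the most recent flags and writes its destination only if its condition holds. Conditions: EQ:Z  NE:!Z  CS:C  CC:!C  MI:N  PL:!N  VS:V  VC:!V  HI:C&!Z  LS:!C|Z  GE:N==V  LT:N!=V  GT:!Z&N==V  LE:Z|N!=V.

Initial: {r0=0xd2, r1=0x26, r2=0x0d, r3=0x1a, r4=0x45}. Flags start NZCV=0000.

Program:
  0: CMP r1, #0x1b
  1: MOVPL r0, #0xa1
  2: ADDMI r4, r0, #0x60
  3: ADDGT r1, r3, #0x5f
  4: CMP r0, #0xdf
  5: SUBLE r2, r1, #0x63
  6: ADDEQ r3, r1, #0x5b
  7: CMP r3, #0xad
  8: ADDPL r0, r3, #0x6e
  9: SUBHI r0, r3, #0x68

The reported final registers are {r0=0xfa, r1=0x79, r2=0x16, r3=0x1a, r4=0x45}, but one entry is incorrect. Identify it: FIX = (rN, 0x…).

0: ✓ CMP  NZCV=0010
1: ✓ MOVPL  r0←0xa1
2: · ADDMI
3: ✓ ADDGT  r1←0x79
4: ✓ CMP  NZCV=1000
5: ✓ SUBLE  r2←0x16
6: · ADDEQ
7: ✓ CMP  NZCV=0000
8: ✓ ADDPL  r0←0x88
9: · SUBHI

FIX = (r0, 0x88)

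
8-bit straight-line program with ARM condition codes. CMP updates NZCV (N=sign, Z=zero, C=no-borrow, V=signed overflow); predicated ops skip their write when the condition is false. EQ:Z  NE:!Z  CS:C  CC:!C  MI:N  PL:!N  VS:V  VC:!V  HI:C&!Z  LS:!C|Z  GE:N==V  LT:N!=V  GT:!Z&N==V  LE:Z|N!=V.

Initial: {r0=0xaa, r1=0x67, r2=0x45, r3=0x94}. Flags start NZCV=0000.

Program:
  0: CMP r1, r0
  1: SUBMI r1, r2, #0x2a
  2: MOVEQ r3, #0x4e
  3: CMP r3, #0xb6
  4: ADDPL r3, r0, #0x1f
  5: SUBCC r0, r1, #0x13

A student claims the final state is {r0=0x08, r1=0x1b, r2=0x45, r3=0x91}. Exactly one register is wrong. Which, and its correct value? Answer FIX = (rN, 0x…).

FIX = (r3, 0x94)

[0] flags=1001 → (cmp)
[1] flags=1001 MI?T → r1=0x1b
[2] flags=1001 EQ?F → skip
[3] flags=1000 → (cmp)
[4] flags=1000 PL?F → skip
[5] flags=1000 CC?T → r0=0x08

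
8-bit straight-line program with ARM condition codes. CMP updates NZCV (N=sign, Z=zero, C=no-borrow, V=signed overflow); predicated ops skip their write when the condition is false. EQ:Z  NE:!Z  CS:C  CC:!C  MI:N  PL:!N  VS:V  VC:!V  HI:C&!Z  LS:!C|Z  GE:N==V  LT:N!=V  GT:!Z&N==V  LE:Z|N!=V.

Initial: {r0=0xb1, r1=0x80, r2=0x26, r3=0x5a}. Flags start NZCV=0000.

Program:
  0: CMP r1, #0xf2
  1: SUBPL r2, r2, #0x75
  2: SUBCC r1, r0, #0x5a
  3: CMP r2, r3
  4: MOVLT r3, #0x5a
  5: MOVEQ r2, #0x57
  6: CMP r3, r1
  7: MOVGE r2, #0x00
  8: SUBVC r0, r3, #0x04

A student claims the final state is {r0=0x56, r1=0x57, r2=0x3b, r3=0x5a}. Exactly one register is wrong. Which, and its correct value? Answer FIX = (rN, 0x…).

FIX = (r2, 0x00)

0: ✓ CMP  NZCV=1000
1: · SUBPL
2: ✓ SUBCC  r1←0x57
3: ✓ CMP  NZCV=1000
4: ✓ MOVLT  r3←0x5a
5: · MOVEQ
6: ✓ CMP  NZCV=0010
7: ✓ MOVGE  r2←0x00
8: ✓ SUBVC  r0←0x56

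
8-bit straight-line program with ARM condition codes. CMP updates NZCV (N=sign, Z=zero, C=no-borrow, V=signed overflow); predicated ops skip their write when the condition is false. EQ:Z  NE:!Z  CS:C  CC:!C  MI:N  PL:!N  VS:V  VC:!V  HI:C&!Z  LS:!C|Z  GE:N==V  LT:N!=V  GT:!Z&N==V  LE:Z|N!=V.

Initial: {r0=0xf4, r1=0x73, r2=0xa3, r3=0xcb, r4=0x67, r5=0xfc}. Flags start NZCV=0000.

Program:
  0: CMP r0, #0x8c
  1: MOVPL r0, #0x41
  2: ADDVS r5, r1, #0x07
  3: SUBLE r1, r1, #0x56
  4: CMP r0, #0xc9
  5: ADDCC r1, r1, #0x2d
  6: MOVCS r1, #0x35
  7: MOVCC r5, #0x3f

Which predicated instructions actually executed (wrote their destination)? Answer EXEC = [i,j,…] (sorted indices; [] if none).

0: ✓ CMP  NZCV=0010
1: ✓ MOVPL  r0←0x41
2: · ADDVS
3: · SUBLE
4: ✓ CMP  NZCV=0000
5: ✓ ADDCC  r1←0xa0
6: · MOVCS
7: ✓ MOVCC  r5←0x3f

EXEC = [1,5,7]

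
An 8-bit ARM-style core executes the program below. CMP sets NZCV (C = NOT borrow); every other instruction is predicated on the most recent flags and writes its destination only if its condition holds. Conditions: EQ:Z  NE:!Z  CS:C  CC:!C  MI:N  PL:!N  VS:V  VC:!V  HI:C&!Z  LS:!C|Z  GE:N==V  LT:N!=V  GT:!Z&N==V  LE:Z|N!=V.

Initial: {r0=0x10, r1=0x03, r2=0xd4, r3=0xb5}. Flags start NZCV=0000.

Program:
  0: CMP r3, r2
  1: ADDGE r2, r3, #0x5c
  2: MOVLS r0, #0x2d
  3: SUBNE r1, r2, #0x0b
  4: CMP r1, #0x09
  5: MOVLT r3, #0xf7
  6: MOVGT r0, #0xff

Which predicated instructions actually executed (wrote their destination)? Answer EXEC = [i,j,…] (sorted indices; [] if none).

EXEC = [2,3,5]

[0] flags=1000 → (cmp)
[1] flags=1000 GE?F → skip
[2] flags=1000 LS?T → r0=0x2d
[3] flags=1000 NE?T → r1=0xc9
[4] flags=1010 → (cmp)
[5] flags=1010 LT?T → r3=0xf7
[6] flags=1010 GT?F → skip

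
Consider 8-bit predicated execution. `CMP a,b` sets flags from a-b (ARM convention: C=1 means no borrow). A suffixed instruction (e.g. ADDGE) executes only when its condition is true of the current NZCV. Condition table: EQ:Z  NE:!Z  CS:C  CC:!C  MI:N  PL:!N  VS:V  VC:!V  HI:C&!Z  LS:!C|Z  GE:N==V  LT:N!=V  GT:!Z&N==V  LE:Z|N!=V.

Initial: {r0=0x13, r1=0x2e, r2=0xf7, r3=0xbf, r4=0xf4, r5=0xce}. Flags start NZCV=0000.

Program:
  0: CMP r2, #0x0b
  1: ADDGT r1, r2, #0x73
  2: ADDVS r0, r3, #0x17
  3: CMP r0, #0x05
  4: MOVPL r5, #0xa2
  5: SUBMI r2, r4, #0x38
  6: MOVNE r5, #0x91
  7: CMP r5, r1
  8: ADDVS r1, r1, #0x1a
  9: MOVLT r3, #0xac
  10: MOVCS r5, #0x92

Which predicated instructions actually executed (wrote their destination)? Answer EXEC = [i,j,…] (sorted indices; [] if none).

0: ✓ CMP  NZCV=1010
1: · ADDGT
2: · ADDVS
3: ✓ CMP  NZCV=0010
4: ✓ MOVPL  r5←0xa2
5: · SUBMI
6: ✓ MOVNE  r5←0x91
7: ✓ CMP  NZCV=0011
8: ✓ ADDVS  r1←0x48
9: ✓ MOVLT  r3←0xac
10: ✓ MOVCS  r5←0x92

EXEC = [4,6,8,9,10]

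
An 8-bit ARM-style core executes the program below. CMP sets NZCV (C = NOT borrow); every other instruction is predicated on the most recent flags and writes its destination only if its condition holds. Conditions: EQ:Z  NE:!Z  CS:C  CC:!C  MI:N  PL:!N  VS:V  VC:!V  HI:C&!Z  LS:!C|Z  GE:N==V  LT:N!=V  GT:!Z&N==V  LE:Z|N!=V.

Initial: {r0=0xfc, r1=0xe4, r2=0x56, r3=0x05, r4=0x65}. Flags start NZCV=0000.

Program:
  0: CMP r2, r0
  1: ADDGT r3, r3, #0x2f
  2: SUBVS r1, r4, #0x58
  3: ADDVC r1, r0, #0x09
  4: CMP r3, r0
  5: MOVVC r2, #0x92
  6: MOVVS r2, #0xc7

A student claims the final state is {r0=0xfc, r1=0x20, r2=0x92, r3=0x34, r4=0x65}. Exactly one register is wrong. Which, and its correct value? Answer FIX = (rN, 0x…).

0: ✓ CMP  NZCV=0000
1: ✓ ADDGT  r3←0x34
2: · SUBVS
3: ✓ ADDVC  r1←0x05
4: ✓ CMP  NZCV=0000
5: ✓ MOVVC  r2←0x92
6: · MOVVS

FIX = (r1, 0x05)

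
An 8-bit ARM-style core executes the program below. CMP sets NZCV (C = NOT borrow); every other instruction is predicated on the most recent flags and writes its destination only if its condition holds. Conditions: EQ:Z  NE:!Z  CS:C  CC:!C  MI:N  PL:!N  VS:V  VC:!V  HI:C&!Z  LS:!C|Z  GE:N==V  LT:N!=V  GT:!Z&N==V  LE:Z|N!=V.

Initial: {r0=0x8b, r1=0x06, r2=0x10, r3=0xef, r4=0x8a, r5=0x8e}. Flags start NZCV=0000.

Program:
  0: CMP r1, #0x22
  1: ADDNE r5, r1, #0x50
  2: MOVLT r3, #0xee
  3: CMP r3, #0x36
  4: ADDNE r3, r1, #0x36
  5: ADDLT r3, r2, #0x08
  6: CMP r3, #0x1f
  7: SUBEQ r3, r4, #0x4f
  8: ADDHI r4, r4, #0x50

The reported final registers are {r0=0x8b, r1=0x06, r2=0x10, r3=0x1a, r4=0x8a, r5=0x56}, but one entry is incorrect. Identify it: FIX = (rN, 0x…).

[0] flags=1000 → (cmp)
[1] flags=1000 NE?T → r5=0x56
[2] flags=1000 LT?T → r3=0xee
[3] flags=1010 → (cmp)
[4] flags=1010 NE?T → r3=0x3c
[5] flags=1010 LT?T → r3=0x18
[6] flags=1000 → (cmp)
[7] flags=1000 EQ?F → skip
[8] flags=1000 HI?F → skip

FIX = (r3, 0x18)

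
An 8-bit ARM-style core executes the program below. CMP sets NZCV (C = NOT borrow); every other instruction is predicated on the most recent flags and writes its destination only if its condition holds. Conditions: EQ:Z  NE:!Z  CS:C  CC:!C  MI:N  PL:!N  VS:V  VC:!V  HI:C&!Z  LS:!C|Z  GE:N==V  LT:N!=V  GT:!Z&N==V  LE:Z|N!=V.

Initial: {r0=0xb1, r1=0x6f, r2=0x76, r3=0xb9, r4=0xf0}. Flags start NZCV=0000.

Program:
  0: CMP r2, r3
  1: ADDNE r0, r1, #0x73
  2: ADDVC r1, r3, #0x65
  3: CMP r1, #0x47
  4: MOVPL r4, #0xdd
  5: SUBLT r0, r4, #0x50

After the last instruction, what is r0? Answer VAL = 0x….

0: ✓ CMP  NZCV=1001
1: ✓ ADDNE  r0←0xe2
2: · ADDVC
3: ✓ CMP  NZCV=0010
4: ✓ MOVPL  r4←0xdd
5: · SUBLT

VAL = 0xe2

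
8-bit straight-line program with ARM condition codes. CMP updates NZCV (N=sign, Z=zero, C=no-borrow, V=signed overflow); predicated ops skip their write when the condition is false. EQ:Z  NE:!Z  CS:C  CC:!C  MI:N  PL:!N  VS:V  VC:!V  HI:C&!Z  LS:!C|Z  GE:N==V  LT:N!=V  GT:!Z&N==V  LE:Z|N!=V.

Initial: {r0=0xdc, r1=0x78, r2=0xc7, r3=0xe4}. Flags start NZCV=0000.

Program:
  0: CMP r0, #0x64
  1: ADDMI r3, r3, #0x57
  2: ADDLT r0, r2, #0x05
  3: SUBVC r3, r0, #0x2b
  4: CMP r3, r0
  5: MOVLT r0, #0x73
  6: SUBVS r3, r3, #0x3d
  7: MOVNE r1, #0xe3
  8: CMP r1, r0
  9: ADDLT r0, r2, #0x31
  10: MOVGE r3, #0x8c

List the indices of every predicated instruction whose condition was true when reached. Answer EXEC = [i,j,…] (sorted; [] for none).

EXEC = [2,7,10]

0: ✓ CMP  NZCV=0011
1: · ADDMI
2: ✓ ADDLT  r0←0xcc
3: · SUBVC
4: ✓ CMP  NZCV=0010
5: · MOVLT
6: · SUBVS
7: ✓ MOVNE  r1←0xe3
8: ✓ CMP  NZCV=0010
9: · ADDLT
10: ✓ MOVGE  r3←0x8c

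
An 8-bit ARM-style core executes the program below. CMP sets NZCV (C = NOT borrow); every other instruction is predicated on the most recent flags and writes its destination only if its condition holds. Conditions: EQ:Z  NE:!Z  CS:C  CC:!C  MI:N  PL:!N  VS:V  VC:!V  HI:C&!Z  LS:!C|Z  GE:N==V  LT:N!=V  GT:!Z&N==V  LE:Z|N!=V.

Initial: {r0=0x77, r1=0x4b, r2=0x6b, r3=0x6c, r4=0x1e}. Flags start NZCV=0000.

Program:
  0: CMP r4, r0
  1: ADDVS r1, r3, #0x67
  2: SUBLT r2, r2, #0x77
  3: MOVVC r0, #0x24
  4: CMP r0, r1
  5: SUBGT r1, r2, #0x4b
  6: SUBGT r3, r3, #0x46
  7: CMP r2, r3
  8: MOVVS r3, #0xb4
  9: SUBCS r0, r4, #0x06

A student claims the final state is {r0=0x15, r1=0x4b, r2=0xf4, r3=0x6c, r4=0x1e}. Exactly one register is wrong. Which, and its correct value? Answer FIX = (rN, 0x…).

FIX = (r0, 0x18)

[0] flags=1000 → (cmp)
[1] flags=1000 VS?F → skip
[2] flags=1000 LT?T → r2=0xf4
[3] flags=1000 VC?T → r0=0x24
[4] flags=1000 → (cmp)
[5] flags=1000 GT?F → skip
[6] flags=1000 GT?F → skip
[7] flags=1010 → (cmp)
[8] flags=1010 VS?F → skip
[9] flags=1010 CS?T → r0=0x18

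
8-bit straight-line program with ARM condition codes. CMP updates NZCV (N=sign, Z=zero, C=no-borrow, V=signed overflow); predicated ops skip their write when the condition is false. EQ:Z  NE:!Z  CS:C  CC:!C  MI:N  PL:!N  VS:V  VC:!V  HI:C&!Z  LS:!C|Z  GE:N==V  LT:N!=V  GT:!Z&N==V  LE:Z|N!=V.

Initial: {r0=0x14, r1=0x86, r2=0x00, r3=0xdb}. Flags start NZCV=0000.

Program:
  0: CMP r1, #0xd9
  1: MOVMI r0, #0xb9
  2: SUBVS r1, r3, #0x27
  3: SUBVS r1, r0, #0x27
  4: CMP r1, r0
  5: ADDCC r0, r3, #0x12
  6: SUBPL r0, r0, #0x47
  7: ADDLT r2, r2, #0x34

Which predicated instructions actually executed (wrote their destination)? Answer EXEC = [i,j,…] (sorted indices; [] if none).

EXEC = [1,5,7]

[0] flags=1000 → (cmp)
[1] flags=1000 MI?T → r0=0xb9
[2] flags=1000 VS?F → skip
[3] flags=1000 VS?F → skip
[4] flags=1000 → (cmp)
[5] flags=1000 CC?T → r0=0xed
[6] flags=1000 PL?F → skip
[7] flags=1000 LT?T → r2=0x34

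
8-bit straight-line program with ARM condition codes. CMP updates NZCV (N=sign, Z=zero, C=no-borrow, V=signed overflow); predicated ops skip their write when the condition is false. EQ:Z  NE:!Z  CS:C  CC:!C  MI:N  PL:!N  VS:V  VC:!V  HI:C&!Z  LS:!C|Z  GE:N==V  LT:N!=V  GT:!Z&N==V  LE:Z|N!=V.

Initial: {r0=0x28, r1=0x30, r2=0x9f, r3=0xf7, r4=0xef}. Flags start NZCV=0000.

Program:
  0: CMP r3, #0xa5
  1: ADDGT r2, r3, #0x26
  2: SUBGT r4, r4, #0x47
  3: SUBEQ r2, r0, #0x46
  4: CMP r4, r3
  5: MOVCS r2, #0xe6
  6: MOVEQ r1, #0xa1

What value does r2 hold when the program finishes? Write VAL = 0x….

VAL = 0x1d

0: ✓ CMP  NZCV=0010
1: ✓ ADDGT  r2←0x1d
2: ✓ SUBGT  r4←0xa8
3: · SUBEQ
4: ✓ CMP  NZCV=1000
5: · MOVCS
6: · MOVEQ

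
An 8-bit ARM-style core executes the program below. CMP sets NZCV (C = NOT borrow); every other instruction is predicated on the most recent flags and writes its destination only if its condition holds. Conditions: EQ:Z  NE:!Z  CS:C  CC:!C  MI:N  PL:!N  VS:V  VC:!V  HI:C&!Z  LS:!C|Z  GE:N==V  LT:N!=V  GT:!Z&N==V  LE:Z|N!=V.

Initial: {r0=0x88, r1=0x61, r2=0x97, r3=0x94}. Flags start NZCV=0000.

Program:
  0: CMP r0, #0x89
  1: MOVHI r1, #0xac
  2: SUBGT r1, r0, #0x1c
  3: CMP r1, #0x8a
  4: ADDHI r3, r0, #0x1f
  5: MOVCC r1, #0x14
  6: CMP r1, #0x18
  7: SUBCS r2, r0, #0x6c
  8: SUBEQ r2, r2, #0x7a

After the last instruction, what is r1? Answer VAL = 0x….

[0] flags=1000 → (cmp)
[1] flags=1000 HI?F → skip
[2] flags=1000 GT?F → skip
[3] flags=1001 → (cmp)
[4] flags=1001 HI?F → skip
[5] flags=1001 CC?T → r1=0x14
[6] flags=1000 → (cmp)
[7] flags=1000 CS?F → skip
[8] flags=1000 EQ?F → skip

VAL = 0x14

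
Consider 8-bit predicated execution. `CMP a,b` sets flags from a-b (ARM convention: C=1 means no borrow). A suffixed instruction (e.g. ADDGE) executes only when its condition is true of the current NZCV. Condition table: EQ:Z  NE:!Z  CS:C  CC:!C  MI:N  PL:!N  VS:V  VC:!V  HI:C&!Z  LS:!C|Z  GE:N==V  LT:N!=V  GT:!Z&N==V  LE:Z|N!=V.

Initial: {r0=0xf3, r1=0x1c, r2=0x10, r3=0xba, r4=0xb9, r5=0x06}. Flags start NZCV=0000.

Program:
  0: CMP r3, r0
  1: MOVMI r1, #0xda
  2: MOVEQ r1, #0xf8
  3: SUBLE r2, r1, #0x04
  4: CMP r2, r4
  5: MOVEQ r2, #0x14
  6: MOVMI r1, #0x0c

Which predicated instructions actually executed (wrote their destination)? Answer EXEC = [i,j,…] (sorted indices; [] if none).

EXEC = [1,3]

0: ✓ CMP  NZCV=1000
1: ✓ MOVMI  r1←0xda
2: · MOVEQ
3: ✓ SUBLE  r2←0xd6
4: ✓ CMP  NZCV=0010
5: · MOVEQ
6: · MOVMI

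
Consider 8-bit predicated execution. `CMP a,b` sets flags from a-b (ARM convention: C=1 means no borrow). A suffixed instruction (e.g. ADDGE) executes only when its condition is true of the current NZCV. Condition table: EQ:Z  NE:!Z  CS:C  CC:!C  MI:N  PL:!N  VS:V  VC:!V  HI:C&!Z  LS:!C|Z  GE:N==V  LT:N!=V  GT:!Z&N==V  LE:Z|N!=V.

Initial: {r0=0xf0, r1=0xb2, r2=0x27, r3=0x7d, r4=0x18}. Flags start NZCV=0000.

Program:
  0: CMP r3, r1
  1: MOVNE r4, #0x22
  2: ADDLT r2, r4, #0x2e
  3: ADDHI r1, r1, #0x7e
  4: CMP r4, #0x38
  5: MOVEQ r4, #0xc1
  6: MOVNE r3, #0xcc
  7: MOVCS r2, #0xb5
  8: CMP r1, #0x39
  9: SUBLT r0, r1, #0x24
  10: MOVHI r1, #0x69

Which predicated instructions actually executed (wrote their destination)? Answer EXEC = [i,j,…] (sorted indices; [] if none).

0: ✓ CMP  NZCV=1001
1: ✓ MOVNE  r4←0x22
2: · ADDLT
3: · ADDHI
4: ✓ CMP  NZCV=1000
5: · MOVEQ
6: ✓ MOVNE  r3←0xcc
7: · MOVCS
8: ✓ CMP  NZCV=0011
9: ✓ SUBLT  r0←0x8e
10: ✓ MOVHI  r1←0x69

EXEC = [1,6,9,10]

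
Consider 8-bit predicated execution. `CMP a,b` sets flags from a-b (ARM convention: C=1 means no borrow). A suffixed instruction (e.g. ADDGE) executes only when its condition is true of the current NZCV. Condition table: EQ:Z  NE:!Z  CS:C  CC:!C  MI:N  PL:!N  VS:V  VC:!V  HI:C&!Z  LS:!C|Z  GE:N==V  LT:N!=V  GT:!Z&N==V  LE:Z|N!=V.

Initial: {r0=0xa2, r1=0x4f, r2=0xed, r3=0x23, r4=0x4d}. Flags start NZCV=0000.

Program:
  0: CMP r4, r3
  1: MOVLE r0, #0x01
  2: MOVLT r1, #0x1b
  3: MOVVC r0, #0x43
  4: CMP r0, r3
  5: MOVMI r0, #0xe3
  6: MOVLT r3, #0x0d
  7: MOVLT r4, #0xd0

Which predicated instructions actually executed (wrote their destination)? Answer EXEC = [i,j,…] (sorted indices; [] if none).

[0] flags=0010 → (cmp)
[1] flags=0010 LE?F → skip
[2] flags=0010 LT?F → skip
[3] flags=0010 VC?T → r0=0x43
[4] flags=0010 → (cmp)
[5] flags=0010 MI?F → skip
[6] flags=0010 LT?F → skip
[7] flags=0010 LT?F → skip

EXEC = [3]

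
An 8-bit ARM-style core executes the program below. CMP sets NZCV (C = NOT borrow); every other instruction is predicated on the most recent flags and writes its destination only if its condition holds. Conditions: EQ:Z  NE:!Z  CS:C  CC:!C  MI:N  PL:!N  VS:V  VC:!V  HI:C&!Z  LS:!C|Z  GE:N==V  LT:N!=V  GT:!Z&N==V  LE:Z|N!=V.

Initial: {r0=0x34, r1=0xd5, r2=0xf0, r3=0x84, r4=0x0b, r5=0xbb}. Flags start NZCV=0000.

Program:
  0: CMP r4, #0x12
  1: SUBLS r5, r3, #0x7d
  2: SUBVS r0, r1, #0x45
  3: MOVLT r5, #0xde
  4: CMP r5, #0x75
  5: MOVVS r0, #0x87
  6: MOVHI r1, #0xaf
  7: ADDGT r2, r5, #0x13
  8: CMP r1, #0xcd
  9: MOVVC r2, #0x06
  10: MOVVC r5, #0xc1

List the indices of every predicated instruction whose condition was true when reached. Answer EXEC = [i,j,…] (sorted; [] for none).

EXEC = [1,3,5,6,9,10]

0: ✓ CMP  NZCV=1000
1: ✓ SUBLS  r5←0x07
2: · SUBVS
3: ✓ MOVLT  r5←0xde
4: ✓ CMP  NZCV=0011
5: ✓ MOVVS  r0←0x87
6: ✓ MOVHI  r1←0xaf
7: · ADDGT
8: ✓ CMP  NZCV=1000
9: ✓ MOVVC  r2←0x06
10: ✓ MOVVC  r5←0xc1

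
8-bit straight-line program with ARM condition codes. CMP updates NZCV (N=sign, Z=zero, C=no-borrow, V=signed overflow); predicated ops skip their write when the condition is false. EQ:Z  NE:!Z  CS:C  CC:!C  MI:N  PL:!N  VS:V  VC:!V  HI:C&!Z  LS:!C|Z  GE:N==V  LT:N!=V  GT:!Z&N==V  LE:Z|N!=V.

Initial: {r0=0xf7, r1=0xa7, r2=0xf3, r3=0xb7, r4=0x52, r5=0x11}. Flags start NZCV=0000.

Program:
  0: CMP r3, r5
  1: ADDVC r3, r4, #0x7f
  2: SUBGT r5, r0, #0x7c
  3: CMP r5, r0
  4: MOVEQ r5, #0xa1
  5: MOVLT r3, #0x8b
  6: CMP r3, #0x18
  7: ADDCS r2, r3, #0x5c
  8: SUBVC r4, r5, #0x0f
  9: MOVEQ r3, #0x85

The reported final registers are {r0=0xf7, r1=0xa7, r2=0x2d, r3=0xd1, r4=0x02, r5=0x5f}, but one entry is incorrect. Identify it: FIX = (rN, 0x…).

FIX = (r5, 0x11)

[0] flags=1010 → (cmp)
[1] flags=1010 VC?T → r3=0xd1
[2] flags=1010 GT?F → skip
[3] flags=0000 → (cmp)
[4] flags=0000 EQ?F → skip
[5] flags=0000 LT?F → skip
[6] flags=1010 → (cmp)
[7] flags=1010 CS?T → r2=0x2d
[8] flags=1010 VC?T → r4=0x02
[9] flags=1010 EQ?F → skip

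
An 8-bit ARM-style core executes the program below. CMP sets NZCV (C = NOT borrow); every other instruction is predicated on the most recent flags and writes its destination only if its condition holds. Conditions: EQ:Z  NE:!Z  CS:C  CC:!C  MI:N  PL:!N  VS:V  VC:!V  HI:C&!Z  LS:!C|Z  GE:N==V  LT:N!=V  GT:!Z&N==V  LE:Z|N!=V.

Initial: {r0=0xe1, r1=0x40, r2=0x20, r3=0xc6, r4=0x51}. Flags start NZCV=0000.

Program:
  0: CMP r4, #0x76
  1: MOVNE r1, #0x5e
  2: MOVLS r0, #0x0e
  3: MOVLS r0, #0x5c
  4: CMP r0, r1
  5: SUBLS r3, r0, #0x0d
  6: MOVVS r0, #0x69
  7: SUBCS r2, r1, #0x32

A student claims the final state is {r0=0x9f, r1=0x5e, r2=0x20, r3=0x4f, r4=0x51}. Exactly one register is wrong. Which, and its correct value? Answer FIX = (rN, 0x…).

0: ✓ CMP  NZCV=1000
1: ✓ MOVNE  r1←0x5e
2: ✓ MOVLS  r0←0x0e
3: ✓ MOVLS  r0←0x5c
4: ✓ CMP  NZCV=1000
5: ✓ SUBLS  r3←0x4f
6: · MOVVS
7: · SUBCS

FIX = (r0, 0x5c)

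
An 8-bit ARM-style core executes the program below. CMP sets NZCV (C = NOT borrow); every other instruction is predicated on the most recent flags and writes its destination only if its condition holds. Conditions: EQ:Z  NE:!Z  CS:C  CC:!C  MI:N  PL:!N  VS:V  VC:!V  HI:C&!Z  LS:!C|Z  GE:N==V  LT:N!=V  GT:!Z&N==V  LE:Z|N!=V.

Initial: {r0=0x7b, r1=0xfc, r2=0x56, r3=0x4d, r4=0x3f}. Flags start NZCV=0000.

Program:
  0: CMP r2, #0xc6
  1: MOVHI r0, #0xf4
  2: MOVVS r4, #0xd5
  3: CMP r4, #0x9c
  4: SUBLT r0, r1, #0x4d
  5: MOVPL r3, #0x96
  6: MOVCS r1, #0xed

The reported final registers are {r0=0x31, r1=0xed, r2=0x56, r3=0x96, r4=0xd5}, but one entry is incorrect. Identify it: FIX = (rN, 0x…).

FIX = (r0, 0x7b)

0: ✓ CMP  NZCV=1001
1: · MOVHI
2: ✓ MOVVS  r4←0xd5
3: ✓ CMP  NZCV=0010
4: · SUBLT
5: ✓ MOVPL  r3←0x96
6: ✓ MOVCS  r1←0xed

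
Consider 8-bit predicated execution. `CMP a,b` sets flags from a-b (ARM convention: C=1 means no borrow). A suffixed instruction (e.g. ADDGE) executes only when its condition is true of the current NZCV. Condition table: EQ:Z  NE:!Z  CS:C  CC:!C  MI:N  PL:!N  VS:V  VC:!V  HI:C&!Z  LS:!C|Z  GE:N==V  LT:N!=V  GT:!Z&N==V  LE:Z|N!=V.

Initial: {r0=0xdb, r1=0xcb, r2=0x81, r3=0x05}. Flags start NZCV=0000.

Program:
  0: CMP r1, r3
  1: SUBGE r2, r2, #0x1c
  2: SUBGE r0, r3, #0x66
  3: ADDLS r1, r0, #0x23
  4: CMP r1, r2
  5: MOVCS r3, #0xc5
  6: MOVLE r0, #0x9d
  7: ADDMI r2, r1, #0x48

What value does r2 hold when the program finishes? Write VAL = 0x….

VAL = 0x81

0: ✓ CMP  NZCV=1010
1: · SUBGE
2: · SUBGE
3: · ADDLS
4: ✓ CMP  NZCV=0010
5: ✓ MOVCS  r3←0xc5
6: · MOVLE
7: · ADDMI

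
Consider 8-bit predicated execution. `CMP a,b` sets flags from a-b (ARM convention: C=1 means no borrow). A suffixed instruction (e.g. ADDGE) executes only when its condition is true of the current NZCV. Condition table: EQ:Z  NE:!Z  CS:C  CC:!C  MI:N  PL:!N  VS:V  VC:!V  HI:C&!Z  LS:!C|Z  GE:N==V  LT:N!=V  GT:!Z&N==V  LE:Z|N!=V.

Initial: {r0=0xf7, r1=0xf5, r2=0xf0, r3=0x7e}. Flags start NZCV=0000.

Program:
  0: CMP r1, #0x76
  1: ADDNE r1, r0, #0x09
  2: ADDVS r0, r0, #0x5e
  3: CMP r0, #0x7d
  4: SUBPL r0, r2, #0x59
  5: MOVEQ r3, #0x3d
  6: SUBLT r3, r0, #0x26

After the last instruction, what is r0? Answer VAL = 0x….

0: ✓ CMP  NZCV=0011
1: ✓ ADDNE  r1←0x00
2: ✓ ADDVS  r0←0x55
3: ✓ CMP  NZCV=1000
4: · SUBPL
5: · MOVEQ
6: ✓ SUBLT  r3←0x2f

VAL = 0x55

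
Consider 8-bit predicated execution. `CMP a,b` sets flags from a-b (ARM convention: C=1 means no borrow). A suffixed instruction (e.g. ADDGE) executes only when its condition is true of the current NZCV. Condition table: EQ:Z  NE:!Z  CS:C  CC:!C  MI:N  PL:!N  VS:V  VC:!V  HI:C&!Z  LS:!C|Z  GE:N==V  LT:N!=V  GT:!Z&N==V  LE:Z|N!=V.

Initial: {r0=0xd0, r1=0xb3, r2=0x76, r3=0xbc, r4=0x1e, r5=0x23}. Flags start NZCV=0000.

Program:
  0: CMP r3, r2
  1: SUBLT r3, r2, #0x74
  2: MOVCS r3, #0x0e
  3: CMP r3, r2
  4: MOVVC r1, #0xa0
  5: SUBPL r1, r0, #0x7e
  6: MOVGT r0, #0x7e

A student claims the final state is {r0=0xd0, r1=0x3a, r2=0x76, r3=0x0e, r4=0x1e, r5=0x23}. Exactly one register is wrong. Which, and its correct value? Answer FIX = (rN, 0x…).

0: ✓ CMP  NZCV=0011
1: ✓ SUBLT  r3←0x02
2: ✓ MOVCS  r3←0x0e
3: ✓ CMP  NZCV=1000
4: ✓ MOVVC  r1←0xa0
5: · SUBPL
6: · MOVGT

FIX = (r1, 0xa0)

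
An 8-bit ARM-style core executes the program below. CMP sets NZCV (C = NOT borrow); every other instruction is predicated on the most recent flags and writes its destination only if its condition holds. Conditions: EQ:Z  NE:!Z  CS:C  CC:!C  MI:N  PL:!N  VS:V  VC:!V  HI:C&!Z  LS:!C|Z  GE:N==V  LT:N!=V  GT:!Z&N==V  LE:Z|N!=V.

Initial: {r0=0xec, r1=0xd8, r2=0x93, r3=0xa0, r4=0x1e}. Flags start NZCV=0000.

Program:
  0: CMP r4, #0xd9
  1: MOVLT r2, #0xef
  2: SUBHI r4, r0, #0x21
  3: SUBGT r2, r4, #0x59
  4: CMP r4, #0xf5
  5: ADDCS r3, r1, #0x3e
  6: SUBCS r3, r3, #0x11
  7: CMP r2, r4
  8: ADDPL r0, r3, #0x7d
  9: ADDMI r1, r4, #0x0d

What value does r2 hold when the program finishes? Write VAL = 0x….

[0] flags=0000 → (cmp)
[1] flags=0000 LT?F → skip
[2] flags=0000 HI?F → skip
[3] flags=0000 GT?T → r2=0xc5
[4] flags=0000 → (cmp)
[5] flags=0000 CS?F → skip
[6] flags=0000 CS?F → skip
[7] flags=1010 → (cmp)
[8] flags=1010 PL?F → skip
[9] flags=1010 MI?T → r1=0x2b

VAL = 0xc5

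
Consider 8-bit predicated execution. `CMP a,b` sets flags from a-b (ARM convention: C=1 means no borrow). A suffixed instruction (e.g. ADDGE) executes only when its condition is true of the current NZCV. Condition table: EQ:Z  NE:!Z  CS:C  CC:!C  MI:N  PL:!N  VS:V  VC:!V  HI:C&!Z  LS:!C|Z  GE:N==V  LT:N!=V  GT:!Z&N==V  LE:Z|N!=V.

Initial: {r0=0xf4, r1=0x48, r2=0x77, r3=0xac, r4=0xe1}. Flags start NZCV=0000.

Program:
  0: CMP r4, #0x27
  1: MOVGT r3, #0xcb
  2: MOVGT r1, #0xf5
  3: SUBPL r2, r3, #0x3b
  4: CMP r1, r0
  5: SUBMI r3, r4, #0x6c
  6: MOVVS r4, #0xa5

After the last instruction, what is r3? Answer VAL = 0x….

VAL = 0xac

[0] flags=1010 → (cmp)
[1] flags=1010 GT?F → skip
[2] flags=1010 GT?F → skip
[3] flags=1010 PL?F → skip
[4] flags=0000 → (cmp)
[5] flags=0000 MI?F → skip
[6] flags=0000 VS?F → skip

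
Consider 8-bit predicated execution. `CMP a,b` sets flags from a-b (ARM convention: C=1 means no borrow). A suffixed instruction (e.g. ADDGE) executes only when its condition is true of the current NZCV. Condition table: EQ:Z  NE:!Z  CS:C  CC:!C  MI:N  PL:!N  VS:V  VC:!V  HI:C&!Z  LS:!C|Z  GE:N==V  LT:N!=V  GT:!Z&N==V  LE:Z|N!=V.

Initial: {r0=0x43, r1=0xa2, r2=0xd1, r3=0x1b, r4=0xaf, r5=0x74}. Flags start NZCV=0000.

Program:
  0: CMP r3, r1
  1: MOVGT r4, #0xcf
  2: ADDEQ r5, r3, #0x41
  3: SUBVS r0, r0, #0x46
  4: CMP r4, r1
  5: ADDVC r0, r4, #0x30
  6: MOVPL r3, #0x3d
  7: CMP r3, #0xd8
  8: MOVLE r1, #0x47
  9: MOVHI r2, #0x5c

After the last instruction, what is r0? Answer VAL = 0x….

VAL = 0xff

0: ✓ CMP  NZCV=0000
1: ✓ MOVGT  r4←0xcf
2: · ADDEQ
3: · SUBVS
4: ✓ CMP  NZCV=0010
5: ✓ ADDVC  r0←0xff
6: ✓ MOVPL  r3←0x3d
7: ✓ CMP  NZCV=0000
8: · MOVLE
9: · MOVHI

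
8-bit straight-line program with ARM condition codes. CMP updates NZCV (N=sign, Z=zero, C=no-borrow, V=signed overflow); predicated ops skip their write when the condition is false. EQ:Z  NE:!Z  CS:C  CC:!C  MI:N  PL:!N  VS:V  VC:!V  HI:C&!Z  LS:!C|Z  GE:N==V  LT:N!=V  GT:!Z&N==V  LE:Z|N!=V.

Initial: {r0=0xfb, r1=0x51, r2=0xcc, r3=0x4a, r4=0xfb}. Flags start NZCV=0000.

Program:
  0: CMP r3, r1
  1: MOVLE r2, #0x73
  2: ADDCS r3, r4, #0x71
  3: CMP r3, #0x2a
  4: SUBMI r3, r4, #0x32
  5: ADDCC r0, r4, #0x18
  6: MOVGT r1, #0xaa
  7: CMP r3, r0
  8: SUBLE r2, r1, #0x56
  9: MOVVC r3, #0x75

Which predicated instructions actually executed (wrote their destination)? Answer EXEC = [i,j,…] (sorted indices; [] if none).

0: ✓ CMP  NZCV=1000
1: ✓ MOVLE  r2←0x73
2: · ADDCS
3: ✓ CMP  NZCV=0010
4: · SUBMI
5: · ADDCC
6: ✓ MOVGT  r1←0xaa
7: ✓ CMP  NZCV=0000
8: · SUBLE
9: ✓ MOVVC  r3←0x75

EXEC = [1,6,9]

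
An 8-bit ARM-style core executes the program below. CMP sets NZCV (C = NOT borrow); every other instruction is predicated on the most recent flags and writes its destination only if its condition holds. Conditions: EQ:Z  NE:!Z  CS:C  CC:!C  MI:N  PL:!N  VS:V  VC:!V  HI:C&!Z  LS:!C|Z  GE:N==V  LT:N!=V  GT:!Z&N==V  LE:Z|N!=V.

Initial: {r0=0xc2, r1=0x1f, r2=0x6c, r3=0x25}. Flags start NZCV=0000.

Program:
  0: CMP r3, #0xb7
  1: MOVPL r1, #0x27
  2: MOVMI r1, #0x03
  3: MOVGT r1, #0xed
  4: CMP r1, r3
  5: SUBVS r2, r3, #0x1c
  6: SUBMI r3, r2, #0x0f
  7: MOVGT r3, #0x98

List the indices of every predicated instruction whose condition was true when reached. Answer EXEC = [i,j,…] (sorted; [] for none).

0: ✓ CMP  NZCV=0000
1: ✓ MOVPL  r1←0x27
2: · MOVMI
3: ✓ MOVGT  r1←0xed
4: ✓ CMP  NZCV=1010
5: · SUBVS
6: ✓ SUBMI  r3←0x5d
7: · MOVGT

EXEC = [1,3,6]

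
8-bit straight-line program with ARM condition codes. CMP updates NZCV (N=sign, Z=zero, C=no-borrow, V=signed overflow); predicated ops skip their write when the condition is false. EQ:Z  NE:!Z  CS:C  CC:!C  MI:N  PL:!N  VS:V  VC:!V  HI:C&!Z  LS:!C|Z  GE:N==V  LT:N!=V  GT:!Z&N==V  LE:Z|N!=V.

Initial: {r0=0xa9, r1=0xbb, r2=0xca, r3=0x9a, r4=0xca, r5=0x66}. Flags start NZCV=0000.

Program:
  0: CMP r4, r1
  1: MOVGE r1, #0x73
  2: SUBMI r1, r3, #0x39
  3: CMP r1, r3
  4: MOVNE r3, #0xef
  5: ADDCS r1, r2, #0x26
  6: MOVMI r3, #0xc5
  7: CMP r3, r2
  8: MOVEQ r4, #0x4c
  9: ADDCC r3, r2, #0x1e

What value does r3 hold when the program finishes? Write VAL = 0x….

[0] flags=0010 → (cmp)
[1] flags=0010 GE?T → r1=0x73
[2] flags=0010 MI?F → skip
[3] flags=1001 → (cmp)
[4] flags=1001 NE?T → r3=0xef
[5] flags=1001 CS?F → skip
[6] flags=1001 MI?T → r3=0xc5
[7] flags=1000 → (cmp)
[8] flags=1000 EQ?F → skip
[9] flags=1000 CC?T → r3=0xe8

VAL = 0xe8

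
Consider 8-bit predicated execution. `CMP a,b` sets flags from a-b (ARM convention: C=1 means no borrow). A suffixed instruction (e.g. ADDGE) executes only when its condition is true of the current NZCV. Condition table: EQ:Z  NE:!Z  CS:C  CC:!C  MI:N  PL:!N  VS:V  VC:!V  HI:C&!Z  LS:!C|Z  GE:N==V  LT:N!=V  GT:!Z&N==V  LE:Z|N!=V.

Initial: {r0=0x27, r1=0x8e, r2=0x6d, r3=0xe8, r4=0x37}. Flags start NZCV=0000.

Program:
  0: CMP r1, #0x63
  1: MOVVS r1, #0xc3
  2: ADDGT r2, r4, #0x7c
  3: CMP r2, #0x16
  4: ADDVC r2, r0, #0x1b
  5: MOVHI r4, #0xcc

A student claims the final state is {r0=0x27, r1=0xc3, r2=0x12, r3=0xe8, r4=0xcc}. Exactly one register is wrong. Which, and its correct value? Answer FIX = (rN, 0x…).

0: ✓ CMP  NZCV=0011
1: ✓ MOVVS  r1←0xc3
2: · ADDGT
3: ✓ CMP  NZCV=0010
4: ✓ ADDVC  r2←0x42
5: ✓ MOVHI  r4←0xcc

FIX = (r2, 0x42)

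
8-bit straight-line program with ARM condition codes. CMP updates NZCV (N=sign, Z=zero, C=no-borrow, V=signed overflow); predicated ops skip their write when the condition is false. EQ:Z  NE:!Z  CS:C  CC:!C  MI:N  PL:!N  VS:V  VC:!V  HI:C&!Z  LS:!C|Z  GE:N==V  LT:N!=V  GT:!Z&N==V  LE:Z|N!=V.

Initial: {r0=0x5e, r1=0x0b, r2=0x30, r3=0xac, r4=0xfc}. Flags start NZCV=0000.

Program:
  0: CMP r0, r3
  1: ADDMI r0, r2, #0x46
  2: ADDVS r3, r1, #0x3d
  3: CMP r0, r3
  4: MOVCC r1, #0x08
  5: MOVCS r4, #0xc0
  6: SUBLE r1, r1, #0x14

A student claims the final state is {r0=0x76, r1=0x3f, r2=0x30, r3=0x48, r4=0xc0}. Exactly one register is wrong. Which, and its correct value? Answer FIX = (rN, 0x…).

FIX = (r1, 0x0b)

[0] flags=1001 → (cmp)
[1] flags=1001 MI?T → r0=0x76
[2] flags=1001 VS?T → r3=0x48
[3] flags=0010 → (cmp)
[4] flags=0010 CC?F → skip
[5] flags=0010 CS?T → r4=0xc0
[6] flags=0010 LE?F → skip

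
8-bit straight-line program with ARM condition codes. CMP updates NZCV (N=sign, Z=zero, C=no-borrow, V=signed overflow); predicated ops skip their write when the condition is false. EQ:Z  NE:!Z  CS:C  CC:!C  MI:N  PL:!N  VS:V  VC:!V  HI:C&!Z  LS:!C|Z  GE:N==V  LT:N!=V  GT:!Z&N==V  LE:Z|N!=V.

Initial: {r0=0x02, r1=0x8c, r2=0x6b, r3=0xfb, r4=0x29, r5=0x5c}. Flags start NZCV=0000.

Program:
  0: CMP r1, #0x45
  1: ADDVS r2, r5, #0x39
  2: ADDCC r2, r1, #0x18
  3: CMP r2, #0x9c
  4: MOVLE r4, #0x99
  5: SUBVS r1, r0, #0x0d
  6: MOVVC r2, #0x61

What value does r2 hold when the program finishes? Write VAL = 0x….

VAL = 0x61

[0] flags=0011 → (cmp)
[1] flags=0011 VS?T → r2=0x95
[2] flags=0011 CC?F → skip
[3] flags=1000 → (cmp)
[4] flags=1000 LE?T → r4=0x99
[5] flags=1000 VS?F → skip
[6] flags=1000 VC?T → r2=0x61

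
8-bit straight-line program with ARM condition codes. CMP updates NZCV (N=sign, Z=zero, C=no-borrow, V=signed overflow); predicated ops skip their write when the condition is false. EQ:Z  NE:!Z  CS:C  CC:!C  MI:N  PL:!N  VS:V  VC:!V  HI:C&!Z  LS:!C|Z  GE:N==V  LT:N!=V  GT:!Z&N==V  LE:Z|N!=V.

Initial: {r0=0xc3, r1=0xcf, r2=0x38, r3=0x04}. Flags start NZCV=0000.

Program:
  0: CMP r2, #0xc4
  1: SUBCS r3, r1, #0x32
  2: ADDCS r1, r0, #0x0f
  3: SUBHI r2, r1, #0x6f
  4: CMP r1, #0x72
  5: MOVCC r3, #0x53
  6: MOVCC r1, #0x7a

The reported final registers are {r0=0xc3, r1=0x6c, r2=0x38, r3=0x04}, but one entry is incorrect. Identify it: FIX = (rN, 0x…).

FIX = (r1, 0xcf)

0: ✓ CMP  NZCV=0000
1: · SUBCS
2: · ADDCS
3: · SUBHI
4: ✓ CMP  NZCV=0011
5: · MOVCC
6: · MOVCC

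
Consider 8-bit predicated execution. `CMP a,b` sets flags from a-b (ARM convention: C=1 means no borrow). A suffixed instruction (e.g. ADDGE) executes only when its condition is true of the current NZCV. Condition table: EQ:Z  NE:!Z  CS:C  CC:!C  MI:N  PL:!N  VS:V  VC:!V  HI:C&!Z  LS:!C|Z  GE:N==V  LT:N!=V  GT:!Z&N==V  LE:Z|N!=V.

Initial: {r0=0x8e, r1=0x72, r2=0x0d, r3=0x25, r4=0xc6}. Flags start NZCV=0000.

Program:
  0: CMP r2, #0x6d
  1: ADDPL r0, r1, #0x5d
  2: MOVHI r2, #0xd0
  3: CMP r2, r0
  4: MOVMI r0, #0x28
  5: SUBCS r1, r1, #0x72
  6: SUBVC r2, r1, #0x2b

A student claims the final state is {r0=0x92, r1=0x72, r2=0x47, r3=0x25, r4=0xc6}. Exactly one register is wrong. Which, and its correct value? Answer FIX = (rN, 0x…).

[0] flags=1000 → (cmp)
[1] flags=1000 PL?F → skip
[2] flags=1000 HI?F → skip
[3] flags=0000 → (cmp)
[4] flags=0000 MI?F → skip
[5] flags=0000 CS?F → skip
[6] flags=0000 VC?T → r2=0x47

FIX = (r0, 0x8e)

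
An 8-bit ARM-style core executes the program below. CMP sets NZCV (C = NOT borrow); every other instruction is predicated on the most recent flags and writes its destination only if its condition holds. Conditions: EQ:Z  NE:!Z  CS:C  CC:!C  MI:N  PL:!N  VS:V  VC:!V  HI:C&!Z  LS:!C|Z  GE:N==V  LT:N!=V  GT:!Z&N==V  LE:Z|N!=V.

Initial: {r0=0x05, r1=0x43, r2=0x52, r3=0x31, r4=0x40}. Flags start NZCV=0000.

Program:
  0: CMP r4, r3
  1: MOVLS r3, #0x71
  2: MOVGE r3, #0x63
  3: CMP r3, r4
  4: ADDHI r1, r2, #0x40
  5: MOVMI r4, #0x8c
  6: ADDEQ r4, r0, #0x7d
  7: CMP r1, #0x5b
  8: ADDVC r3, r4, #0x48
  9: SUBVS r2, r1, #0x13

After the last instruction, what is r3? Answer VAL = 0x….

0: ✓ CMP  NZCV=0010
1: · MOVLS
2: ✓ MOVGE  r3←0x63
3: ✓ CMP  NZCV=0010
4: ✓ ADDHI  r1←0x92
5: · MOVMI
6: · ADDEQ
7: ✓ CMP  NZCV=0011
8: · ADDVC
9: ✓ SUBVS  r2←0x7f

VAL = 0x63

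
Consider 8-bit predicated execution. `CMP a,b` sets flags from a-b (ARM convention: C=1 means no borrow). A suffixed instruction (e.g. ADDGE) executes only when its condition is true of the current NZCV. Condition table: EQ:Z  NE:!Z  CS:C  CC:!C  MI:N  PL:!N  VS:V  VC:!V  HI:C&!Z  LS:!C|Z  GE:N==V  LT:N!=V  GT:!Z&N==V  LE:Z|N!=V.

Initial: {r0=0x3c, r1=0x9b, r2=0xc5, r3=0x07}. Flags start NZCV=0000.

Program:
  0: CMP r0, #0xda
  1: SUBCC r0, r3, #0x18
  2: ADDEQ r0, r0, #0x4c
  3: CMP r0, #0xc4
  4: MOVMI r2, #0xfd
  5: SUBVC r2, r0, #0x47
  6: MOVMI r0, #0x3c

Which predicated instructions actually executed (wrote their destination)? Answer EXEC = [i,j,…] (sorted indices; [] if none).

0: ✓ CMP  NZCV=0000
1: ✓ SUBCC  r0←0xef
2: · ADDEQ
3: ✓ CMP  NZCV=0010
4: · MOVMI
5: ✓ SUBVC  r2←0xa8
6: · MOVMI

EXEC = [1,5]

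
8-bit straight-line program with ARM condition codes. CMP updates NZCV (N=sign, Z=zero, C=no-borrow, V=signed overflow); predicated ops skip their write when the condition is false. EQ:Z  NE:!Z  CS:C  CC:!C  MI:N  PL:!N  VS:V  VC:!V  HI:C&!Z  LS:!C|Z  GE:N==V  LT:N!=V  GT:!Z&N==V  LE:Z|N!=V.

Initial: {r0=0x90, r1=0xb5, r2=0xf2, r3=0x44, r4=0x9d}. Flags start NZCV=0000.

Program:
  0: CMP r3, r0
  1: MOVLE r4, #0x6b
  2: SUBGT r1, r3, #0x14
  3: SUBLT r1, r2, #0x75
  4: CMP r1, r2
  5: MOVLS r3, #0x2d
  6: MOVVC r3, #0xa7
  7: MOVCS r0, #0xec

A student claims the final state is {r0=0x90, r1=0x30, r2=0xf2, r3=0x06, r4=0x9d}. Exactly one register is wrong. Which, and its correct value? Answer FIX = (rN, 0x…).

0: ✓ CMP  NZCV=1001
1: · MOVLE
2: ✓ SUBGT  r1←0x30
3: · SUBLT
4: ✓ CMP  NZCV=0000
5: ✓ MOVLS  r3←0x2d
6: ✓ MOVVC  r3←0xa7
7: · MOVCS

FIX = (r3, 0xa7)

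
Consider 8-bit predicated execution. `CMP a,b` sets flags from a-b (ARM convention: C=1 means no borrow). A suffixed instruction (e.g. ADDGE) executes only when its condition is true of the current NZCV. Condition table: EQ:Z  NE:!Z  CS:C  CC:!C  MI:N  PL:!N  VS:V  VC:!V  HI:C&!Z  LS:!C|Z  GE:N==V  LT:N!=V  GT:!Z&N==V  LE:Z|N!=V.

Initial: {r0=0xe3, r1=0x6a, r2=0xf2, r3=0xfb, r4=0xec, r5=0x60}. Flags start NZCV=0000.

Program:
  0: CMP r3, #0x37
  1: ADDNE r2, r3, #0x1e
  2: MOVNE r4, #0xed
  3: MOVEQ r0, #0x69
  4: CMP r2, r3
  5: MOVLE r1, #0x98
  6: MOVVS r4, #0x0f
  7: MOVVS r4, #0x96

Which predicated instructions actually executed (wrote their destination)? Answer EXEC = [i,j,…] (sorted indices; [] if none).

EXEC = [1,2]

[0] flags=1010 → (cmp)
[1] flags=1010 NE?T → r2=0x19
[2] flags=1010 NE?T → r4=0xed
[3] flags=1010 EQ?F → skip
[4] flags=0000 → (cmp)
[5] flags=0000 LE?F → skip
[6] flags=0000 VS?F → skip
[7] flags=0000 VS?F → skip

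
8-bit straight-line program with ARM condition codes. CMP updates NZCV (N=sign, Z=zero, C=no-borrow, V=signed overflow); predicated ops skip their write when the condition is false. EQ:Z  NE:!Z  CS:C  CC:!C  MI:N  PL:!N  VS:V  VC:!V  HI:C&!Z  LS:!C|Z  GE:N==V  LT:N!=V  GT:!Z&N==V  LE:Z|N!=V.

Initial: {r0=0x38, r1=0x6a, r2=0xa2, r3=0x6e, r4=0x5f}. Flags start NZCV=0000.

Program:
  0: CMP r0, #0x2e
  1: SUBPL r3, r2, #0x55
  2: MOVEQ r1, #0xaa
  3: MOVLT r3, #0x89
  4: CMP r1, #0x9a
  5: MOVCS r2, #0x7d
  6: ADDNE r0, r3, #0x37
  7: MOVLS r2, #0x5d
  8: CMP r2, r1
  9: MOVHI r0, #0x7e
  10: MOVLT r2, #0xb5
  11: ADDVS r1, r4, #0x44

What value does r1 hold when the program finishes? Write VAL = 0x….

0: ✓ CMP  NZCV=0010
1: ✓ SUBPL  r3←0x4d
2: · MOVEQ
3: · MOVLT
4: ✓ CMP  NZCV=1001
5: · MOVCS
6: ✓ ADDNE  r0←0x84
7: ✓ MOVLS  r2←0x5d
8: ✓ CMP  NZCV=1000
9: · MOVHI
10: ✓ MOVLT  r2←0xb5
11: · ADDVS

VAL = 0x6a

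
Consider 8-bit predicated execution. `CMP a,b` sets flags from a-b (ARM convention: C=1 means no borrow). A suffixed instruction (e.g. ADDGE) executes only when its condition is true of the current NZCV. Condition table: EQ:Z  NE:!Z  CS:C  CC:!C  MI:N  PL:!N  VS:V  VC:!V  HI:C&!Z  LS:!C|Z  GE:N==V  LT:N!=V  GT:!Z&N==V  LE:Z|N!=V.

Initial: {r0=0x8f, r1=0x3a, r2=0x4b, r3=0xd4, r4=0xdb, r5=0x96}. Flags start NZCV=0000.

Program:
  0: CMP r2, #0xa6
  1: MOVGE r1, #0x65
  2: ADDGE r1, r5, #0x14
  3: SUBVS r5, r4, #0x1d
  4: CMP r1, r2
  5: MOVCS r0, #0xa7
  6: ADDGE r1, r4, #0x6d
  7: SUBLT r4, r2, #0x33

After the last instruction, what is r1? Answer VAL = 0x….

0: ✓ CMP  NZCV=1001
1: ✓ MOVGE  r1←0x65
2: ✓ ADDGE  r1←0xaa
3: ✓ SUBVS  r5←0xbe
4: ✓ CMP  NZCV=0011
5: ✓ MOVCS  r0←0xa7
6: · ADDGE
7: ✓ SUBLT  r4←0x18

VAL = 0xaa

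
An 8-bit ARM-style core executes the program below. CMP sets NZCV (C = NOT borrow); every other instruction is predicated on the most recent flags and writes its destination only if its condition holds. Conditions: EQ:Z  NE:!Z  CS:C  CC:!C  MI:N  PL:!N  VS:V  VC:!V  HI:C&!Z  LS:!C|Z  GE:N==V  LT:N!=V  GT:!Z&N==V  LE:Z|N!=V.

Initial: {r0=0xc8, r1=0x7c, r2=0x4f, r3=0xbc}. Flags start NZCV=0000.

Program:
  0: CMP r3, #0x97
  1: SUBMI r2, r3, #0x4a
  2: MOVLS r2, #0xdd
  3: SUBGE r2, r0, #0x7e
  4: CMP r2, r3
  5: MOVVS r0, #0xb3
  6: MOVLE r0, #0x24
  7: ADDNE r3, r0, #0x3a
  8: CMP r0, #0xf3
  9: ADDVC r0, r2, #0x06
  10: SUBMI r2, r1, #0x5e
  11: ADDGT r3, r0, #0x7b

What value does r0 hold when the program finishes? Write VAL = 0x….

VAL = 0x50

0: ✓ CMP  NZCV=0010
1: · SUBMI
2: · MOVLS
3: ✓ SUBGE  r2←0x4a
4: ✓ CMP  NZCV=1001
5: ✓ MOVVS  r0←0xb3
6: · MOVLE
7: ✓ ADDNE  r3←0xed
8: ✓ CMP  NZCV=1000
9: ✓ ADDVC  r0←0x50
10: ✓ SUBMI  r2←0x1e
11: · ADDGT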